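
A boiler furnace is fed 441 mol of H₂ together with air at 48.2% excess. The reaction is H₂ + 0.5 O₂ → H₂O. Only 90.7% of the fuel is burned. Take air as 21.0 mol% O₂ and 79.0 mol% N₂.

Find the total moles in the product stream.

1800 mol

Stoichiometric O₂ = 0.5 × 441 = 220.5 mol; O₂ fed = 220.5 × 1.482 = 326.8 mol.
N₂ fed = 326.8 × 79/21 = 1229 mol.
Fuel reacted = 0.907 × 441 → ξ = 400 mol.
Outlet (n = n₀ + ν ξ):
  H₂: 441 − 1(400) = 41.01
  O₂: 326.8 − 0.5(400) = 126.8
  N₂: 1229 (inert)
  H₂O: 0 + 1(400) = 400
Total out = 41.01 + 126.8 + 1229 + 400 = 1797 mol.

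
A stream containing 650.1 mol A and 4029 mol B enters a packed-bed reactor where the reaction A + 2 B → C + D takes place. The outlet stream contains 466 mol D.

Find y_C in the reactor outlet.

For D: n = n₀ + 1ξ → 466 = 0 + 1ξ, giving ξ = 466 mol.
Outlet amounts (n = n₀ + ν ξ):
  A: 650.1 − 1(466) = 184.1
  B: 4029 − 2(466) = 3097
  C: 0 + 1(466) = 466
  D: 0 + 1(466) = 466
Total out = 4213 mol; y_C = 466 / 4213 = 0.1106.

0.111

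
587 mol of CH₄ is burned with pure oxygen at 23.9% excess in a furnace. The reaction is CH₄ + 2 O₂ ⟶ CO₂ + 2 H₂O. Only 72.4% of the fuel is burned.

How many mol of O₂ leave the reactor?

Stoichiometric O₂ = 2 × 587 = 1174 mol; O₂ fed = 1174 × 1.239 = 1455 mol.
Fuel reacted = 0.724 × 587 → ξ = 425 mol.
Outlet (n = n₀ + ν ξ):
  CH₄: 587 − 1(425) = 162
  O₂: 1455 − 2(425) = 604.6
  CO₂: 0 + 1(425) = 425
  H₂O: 0 + 2(425) = 850

605 mol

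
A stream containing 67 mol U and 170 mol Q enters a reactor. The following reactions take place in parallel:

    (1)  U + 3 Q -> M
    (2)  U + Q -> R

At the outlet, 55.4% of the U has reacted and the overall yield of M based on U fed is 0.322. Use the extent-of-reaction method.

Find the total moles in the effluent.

Yield of M: 1ξ₁ / 67 = 0.322 → ξ₁ = 21.57 mol.
Conversion of U: 1ξ₁ + 1ξ₂ = 0.554 × 67 = 37.12 → ξ₂ = 15.54 mol.
Outlet amounts (n = n₀ + Σ ν·ξ):
  U: 67 − 1(21.57) − 1(15.54) = 29.88
  Q: 170 − 3(21.57) − 1(15.54) = 89.73
  M: 0 + 1(21.57) = 21.57
  R: 0 + 1(15.54) = 15.54
Total out = 29.88 + 89.73 + 21.57 + 15.54 = 156.7 mol.

157 mol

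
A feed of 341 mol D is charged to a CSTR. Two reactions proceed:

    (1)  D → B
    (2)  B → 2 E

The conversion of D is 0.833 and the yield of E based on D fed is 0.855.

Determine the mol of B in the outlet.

138 mol

Conversion of D: D consumed = 1ξ₁ = 0.833 × 341 → ξ₁ = 284.1 mol.
Yield of E: 2ξ₂ / 341 = 0.855 → ξ₂ = 145.8 mol.
Outlet amounts (n = n₀ + Σ ν·ξ):
  D: 341 − 1(284.1) = 56.95
  B: 0 + 1(284.1) − 1(145.8) = 138.3
  E: 0 + 2(145.8) = 291.6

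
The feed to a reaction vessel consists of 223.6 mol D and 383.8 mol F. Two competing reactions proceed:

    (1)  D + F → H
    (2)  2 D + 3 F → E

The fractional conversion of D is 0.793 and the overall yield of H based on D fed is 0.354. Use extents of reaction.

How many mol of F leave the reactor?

Yield of H: 1ξ₁ / 223.6 = 0.354 → ξ₁ = 79.15 mol.
Conversion of D: 1ξ₁ + 2ξ₂ = 0.793 × 223.6 = 177.3 → ξ₂ = 49.08 mol.
Outlet amounts (n = n₀ + Σ ν·ξ):
  D: 223.6 − 1(79.15) − 2(49.08) = 46.29
  F: 383.8 − 1(79.15) − 3(49.08) = 157.4
  H: 0 + 1(79.15) = 79.15
  E: 0 + 1(49.08) = 49.08

157 mol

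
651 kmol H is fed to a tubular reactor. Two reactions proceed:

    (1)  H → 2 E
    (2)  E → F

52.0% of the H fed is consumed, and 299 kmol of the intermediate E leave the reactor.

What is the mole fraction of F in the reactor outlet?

0.382

Conversion of H: H consumed = 1ξ₁ = 0.52 × 651 → ξ₁ = 338.5 kmol.
E balance: n_E = 0 + 2ξ₁ − 1ξ₂ = 299 → ξ₂ = (2·338.5 − 299)/1 = 378 kmol.
Outlet amounts (n = n₀ + Σ ν·ξ):
  H: 651 − 1(338.5) = 312.5
  E: 0 + 2(338.5) − 1(378) = 299
  F: 0 + 1(378) = 378
Total out = 989.5 kmol; y_F = 378 / 989.5 = 0.382.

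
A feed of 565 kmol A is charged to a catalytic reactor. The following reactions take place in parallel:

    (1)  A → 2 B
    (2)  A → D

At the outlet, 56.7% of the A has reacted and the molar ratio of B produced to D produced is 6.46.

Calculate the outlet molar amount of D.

Conversion of A: A consumed = 0.567 × 565 = 320.4 kmol = 1ξ₁ + 1ξ₂.
Selectivity: 2ξ₁ / (1ξ₂) = 6.46 → ξ₁ = 3.23 ξ₂.
Substitute: (1·3.23 + 1) ξ₂ = 320.4 → ξ₂ = 75.73 kmol, ξ₁ = 244.6 kmol.
Outlet amounts (n = n₀ + Σ ν·ξ):
  A: 565 − 1(244.6) − 1(75.73) = 244.6
  B: 0 + 2(244.6) = 489.2
  D: 0 + 1(75.73) = 75.73

75.7 kmol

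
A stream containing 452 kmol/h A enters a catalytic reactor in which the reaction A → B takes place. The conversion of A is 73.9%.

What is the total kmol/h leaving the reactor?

A reacted = 0.739 × 452 = 334 kmol/h; ν_A = −1, so ξ = 334/1 = 334 kmol/h.
Outlet amounts (n = n₀ + ν ξ):
  A: 452 − 1(334) = 118
  B: 0 + 1(334) = 334
Total out = 118 + 334 = 452 kmol/h.

452 kmol/h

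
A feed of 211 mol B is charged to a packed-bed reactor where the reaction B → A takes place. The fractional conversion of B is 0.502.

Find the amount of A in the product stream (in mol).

B reacted = 0.502 × 211 = 105.9 mol; ν_B = −1, so ξ = 105.9/1 = 105.9 mol.
Outlet amounts (n = n₀ + ν ξ):
  B: 211 − 1(105.9) = 105.1
  A: 0 + 1(105.9) = 105.9

106 mol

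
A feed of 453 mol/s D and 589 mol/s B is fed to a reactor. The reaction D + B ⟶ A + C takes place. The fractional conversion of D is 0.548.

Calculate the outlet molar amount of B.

D reacted = 0.548 × 453 = 248.2 mol/s; ν_D = −1, so ξ = 248.2/1 = 248.2 mol/s.
Outlet amounts (n = n₀ + ν ξ):
  D: 453 − 1(248.2) = 204.8
  B: 589 − 1(248.2) = 340.8
  A: 0 + 1(248.2) = 248.2
  C: 0 + 1(248.2) = 248.2

341 mol/s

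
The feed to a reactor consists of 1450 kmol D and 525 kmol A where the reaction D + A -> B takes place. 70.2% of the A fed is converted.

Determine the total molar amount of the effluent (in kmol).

1610 kmol

A reacted = 0.702 × 525 = 368.5 kmol; ν_A = −1, so ξ = 368.5/1 = 368.5 kmol.
Outlet amounts (n = n₀ + ν ξ):
  D: 1450 − 1(368.5) = 1081
  A: 525 − 1(368.5) = 156.5
  B: 0 + 1(368.5) = 368.5
Total out = 1081 + 156.5 + 368.5 = 1606 kmol.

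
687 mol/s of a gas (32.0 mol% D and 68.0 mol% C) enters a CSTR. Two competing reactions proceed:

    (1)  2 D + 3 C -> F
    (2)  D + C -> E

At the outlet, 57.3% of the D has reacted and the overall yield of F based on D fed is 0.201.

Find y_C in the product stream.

0.628

Yield of F: 1ξ₁ / 219.8 = 0.201 → ξ₁ = 44.19 mol/s.
Conversion of D: 2ξ₁ + 1ξ₂ = 0.573 × 219.8 = 126 → ξ₂ = 37.59 mol/s.
Outlet amounts (n = n₀ + Σ ν·ξ):
  D: 219.8 − 2(44.19) − 1(37.59) = 93.87
  C: 467.2 − 3(44.19) − 1(37.59) = 297
  F: 0 + 1(44.19) = 44.19
  E: 0 + 1(37.59) = 37.59
Total out = 472.7 mol/s; y_C = 297 / 472.7 = 0.6284.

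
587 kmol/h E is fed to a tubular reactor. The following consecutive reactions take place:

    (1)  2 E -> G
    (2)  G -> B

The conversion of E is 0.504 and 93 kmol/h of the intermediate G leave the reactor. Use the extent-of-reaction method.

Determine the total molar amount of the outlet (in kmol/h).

439 kmol/h

Conversion of E: E consumed = 2ξ₁ = 0.504 × 587 → ξ₁ = 147.9 kmol/h.
G balance: n_G = 0 + 1ξ₁ − 1ξ₂ = 93 → ξ₂ = (1·147.9 − 93)/1 = 54.92 kmol/h.
Outlet amounts (n = n₀ + Σ ν·ξ):
  E: 587 − 2(147.9) = 291.2
  G: 0 + 1(147.9) − 1(54.92) = 93
  B: 0 + 1(54.92) = 54.92
Total out = 291.2 + 93 + 54.92 = 439.1 kmol/h.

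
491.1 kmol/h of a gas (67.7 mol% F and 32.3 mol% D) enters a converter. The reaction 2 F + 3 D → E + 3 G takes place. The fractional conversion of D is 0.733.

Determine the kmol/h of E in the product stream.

38.8 kmol/h

D reacted = 0.733 × 158.6 = 116.3 kmol/h; ν_D = −3, so ξ = 116.3/3 = 38.76 kmol/h.
Outlet amounts (n = n₀ + ν ξ):
  F: 332.5 − 2(38.76) = 255
  D: 158.6 − 3(38.76) = 42.35
  E: 0 + 1(38.76) = 38.76
  G: 0 + 3(38.76) = 116.3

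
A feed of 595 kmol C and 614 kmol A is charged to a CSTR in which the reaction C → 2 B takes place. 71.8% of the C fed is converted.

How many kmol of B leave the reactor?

854 kmol

C reacted = 0.718 × 595 = 427.2 kmol; ν_C = −1, so ξ = 427.2/1 = 427.2 kmol.
Outlet amounts (n = n₀ + ν ξ):
  C: 595 − 1(427.2) = 167.8
  B: 0 + 2(427.2) = 854.4
  A: 614 (inert)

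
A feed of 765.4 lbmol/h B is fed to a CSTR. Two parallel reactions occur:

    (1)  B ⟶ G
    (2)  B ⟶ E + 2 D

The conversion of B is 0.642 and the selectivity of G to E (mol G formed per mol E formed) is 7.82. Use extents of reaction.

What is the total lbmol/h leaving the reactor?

877 lbmol/h

Conversion of B: B consumed = 0.642 × 765.4 = 491.4 lbmol/h = 1ξ₁ + 1ξ₂.
Selectivity: 1ξ₁ / (1ξ₂) = 7.82 → ξ₁ = 7.82 ξ₂.
Substitute: (1·7.82 + 1) ξ₂ = 491.4 → ξ₂ = 55.71 lbmol/h, ξ₁ = 435.7 lbmol/h.
Outlet amounts (n = n₀ + Σ ν·ξ):
  B: 765.4 − 1(435.7) − 1(55.71) = 274
  G: 0 + 1(435.7) = 435.7
  E: 0 + 1(55.71) = 55.71
  D: 0 + 2(55.71) = 111.4
Total out = 274 + 435.7 + 55.71 + 111.4 = 876.8 lbmol/h.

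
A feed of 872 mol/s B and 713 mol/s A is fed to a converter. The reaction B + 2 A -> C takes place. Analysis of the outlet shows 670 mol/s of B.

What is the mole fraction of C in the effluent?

0.171

For B: n = n₀ − 1ξ → 670 = 872 − 1ξ, giving ξ = 202 mol/s.
Outlet amounts (n = n₀ + ν ξ):
  B: 872 − 1(202) = 670
  A: 713 − 2(202) = 309
  C: 0 + 1(202) = 202
Total out = 1181 mol/s; y_C = 202 / 1181 = 0.171.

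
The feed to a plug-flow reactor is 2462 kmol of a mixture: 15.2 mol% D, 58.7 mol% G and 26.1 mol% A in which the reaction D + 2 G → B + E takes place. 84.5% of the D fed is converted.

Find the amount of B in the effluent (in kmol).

316 kmol

D reacted = 0.845 × 374.2 = 316.2 kmol; ν_D = −1, so ξ = 316.2/1 = 316.2 kmol.
Outlet amounts (n = n₀ + ν ξ):
  D: 374.2 − 1(316.2) = 58
  G: 1445 − 2(316.2) = 812.8
  B: 0 + 1(316.2) = 316.2
  E: 0 + 1(316.2) = 316.2
  A: 642.6 (inert)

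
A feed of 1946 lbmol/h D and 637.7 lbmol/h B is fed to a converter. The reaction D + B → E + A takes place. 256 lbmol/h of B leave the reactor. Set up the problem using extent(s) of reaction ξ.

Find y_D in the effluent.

0.605

For B: n = n₀ − 1ξ → 256 = 637.7 − 1ξ, giving ξ = 381.7 lbmol/h.
Outlet amounts (n = n₀ + ν ξ):
  D: 1946 − 1(381.7) = 1564
  B: 637.7 − 1(381.7) = 256
  E: 0 + 1(381.7) = 381.7
  A: 0 + 1(381.7) = 381.7
Total out = 2584 lbmol/h; y_D = 1564 / 2584 = 0.6054.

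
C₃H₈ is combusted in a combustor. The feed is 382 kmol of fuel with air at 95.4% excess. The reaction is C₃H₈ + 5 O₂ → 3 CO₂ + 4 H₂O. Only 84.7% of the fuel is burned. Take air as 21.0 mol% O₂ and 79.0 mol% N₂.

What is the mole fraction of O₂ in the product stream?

0.114

Stoichiometric O₂ = 5 × 382 = 1910 kmol; O₂ fed = 1910 × 1.954 = 3732 kmol.
N₂ fed = 3732 × 79/21 = 14040 kmol.
Fuel reacted = 0.847 × 382 → ξ = 323.6 kmol.
Outlet (n = n₀ + ν ξ):
  C₃H₈: 382 − 1(323.6) = 58.45
  O₂: 3732 − 5(323.6) = 2114
  N₂: 14040 (inert)
  CO₂: 0 + 3(323.6) = 970.7
  H₂O: 0 + 4(323.6) = 1294
Total out = 18480 kmol; y_O₂ = 2114 / 18480 = 0.1144.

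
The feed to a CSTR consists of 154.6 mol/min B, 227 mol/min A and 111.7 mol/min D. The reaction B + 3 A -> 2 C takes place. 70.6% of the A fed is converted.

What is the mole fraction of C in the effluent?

A reacted = 0.706 × 227 = 160.3 mol/min; ν_A = −3, so ξ = 160.3/3 = 53.42 mol/min.
Outlet amounts (n = n₀ + ν ξ):
  B: 154.6 − 1(53.42) = 101.2
  A: 227 − 3(53.42) = 66.74
  C: 0 + 2(53.42) = 106.8
  D: 111.7 (inert)
Total out = 386.5 mol/min; y_C = 106.8 / 386.5 = 0.2765.

0.276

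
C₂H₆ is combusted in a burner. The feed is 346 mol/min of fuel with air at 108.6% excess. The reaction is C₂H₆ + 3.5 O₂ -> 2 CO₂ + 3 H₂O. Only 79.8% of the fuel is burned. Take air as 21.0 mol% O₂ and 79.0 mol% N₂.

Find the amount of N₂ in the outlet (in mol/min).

Stoichiometric O₂ = 3.5 × 346 = 1211 mol/min; O₂ fed = 1211 × 2.086 = 2526 mol/min.
N₂ fed = 2526 × 79/21 = 9503 mol/min.
Fuel reacted = 0.798 × 346 → ξ = 276.1 mol/min.
Outlet (n = n₀ + ν ξ):
  C₂H₆: 346 − 1(276.1) = 69.89
  O₂: 2526 − 3.5(276.1) = 1560
  N₂: 9503 (inert)
  CO₂: 0 + 2(276.1) = 552.2
  H₂O: 0 + 3(276.1) = 828.3

9500 mol/min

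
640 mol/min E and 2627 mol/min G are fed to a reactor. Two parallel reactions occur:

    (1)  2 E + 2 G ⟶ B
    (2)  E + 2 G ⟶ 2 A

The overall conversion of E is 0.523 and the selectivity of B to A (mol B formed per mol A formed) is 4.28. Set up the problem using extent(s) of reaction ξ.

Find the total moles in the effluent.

Conversion of E: E consumed = 0.523 × 640 = 334.7 mol/min = 2ξ₁ + 1ξ₂.
Selectivity: 1ξ₁ / (2ξ₂) = 4.28 → ξ₁ = 8.56 ξ₂.
Substitute: (2·8.56 + 1) ξ₂ = 334.7 → ξ₂ = 18.47 mol/min, ξ₁ = 158.1 mol/min.
Outlet amounts (n = n₀ + Σ ν·ξ):
  E: 640 − 2(158.1) − 1(18.47) = 305.3
  G: 2627 − 2(158.1) − 2(18.47) = 2274
  B: 0 + 1(158.1) = 158.1
  A: 0 + 2(18.47) = 36.94
Total out = 305.3 + 2274 + 158.1 + 36.94 = 2774 mol/min.

2770 mol/min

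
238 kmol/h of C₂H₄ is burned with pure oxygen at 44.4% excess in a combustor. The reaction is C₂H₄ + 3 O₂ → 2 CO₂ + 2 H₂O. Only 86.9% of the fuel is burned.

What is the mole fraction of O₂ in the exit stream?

0.324

Stoichiometric O₂ = 3 × 238 = 714 kmol/h; O₂ fed = 714 × 1.444 = 1031 kmol/h.
Fuel reacted = 0.869 × 238 → ξ = 206.8 kmol/h.
Outlet (n = n₀ + ν ξ):
  C₂H₄: 238 − 1(206.8) = 31.18
  O₂: 1031 − 3(206.8) = 410.6
  CO₂: 0 + 2(206.8) = 413.6
  H₂O: 0 + 2(206.8) = 413.6
Total out = 1269 kmol/h; y_O₂ = 410.6 / 1269 = 0.3235.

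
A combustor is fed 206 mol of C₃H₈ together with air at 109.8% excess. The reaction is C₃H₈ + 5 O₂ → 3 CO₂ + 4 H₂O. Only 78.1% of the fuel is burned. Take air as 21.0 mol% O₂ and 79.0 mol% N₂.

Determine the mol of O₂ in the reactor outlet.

Stoichiometric O₂ = 5 × 206 = 1030 mol; O₂ fed = 1030 × 2.098 = 2161 mol.
N₂ fed = 2161 × 79/21 = 8129 mol.
Fuel reacted = 0.781 × 206 → ξ = 160.9 mol.
Outlet (n = n₀ + ν ξ):
  C₃H₈: 206 − 1(160.9) = 45.11
  O₂: 2161 − 5(160.9) = 1357
  N₂: 8129 (inert)
  CO₂: 0 + 3(160.9) = 482.7
  H₂O: 0 + 4(160.9) = 643.5

1360 mol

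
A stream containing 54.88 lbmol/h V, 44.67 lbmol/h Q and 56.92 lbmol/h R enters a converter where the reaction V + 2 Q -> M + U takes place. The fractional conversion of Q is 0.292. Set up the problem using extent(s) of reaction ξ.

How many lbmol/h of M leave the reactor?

Q reacted = 0.292 × 44.67 = 13.04 lbmol/h; ν_Q = −2, so ξ = 13.04/2 = 6.522 lbmol/h.
Outlet amounts (n = n₀ + ν ξ):
  V: 54.88 − 1(6.522) = 48.36
  Q: 44.67 − 2(6.522) = 31.63
  M: 0 + 1(6.522) = 6.522
  U: 0 + 1(6.522) = 6.522
  R: 56.92 (inert)

6.52 lbmol/h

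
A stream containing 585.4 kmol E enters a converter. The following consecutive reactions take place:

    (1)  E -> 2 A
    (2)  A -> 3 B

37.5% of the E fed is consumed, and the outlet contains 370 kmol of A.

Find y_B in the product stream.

0.22

Conversion of E: E consumed = 1ξ₁ = 0.375 × 585.4 → ξ₁ = 219.5 kmol.
A balance: n_A = 0 + 2ξ₁ − 1ξ₂ = 370 → ξ₂ = (2·219.5 − 370)/1 = 69.05 kmol.
Outlet amounts (n = n₀ + Σ ν·ξ):
  E: 585.4 − 1(219.5) = 365.9
  A: 0 + 2(219.5) − 1(69.05) = 370
  B: 0 + 3(69.05) = 207.1
Total out = 943 kmol; y_B = 207.1 / 943 = 0.2197.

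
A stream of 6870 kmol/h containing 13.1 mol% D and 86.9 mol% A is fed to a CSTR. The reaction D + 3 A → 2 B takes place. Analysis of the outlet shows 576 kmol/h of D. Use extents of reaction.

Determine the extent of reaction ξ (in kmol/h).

ξ = 324 kmol/h

For D: n = n₀ − 1ξ → 576 = 900 − 1ξ, giving ξ = 324 kmol/h.
Outlet amounts (n = n₀ + ν ξ):
  D: 900 − 1(324) = 576
  A: 5970 − 3(324) = 4998
  B: 0 + 2(324) = 647.9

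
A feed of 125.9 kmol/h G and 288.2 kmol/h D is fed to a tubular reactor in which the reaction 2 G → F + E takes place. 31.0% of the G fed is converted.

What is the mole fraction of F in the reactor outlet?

G reacted = 0.31 × 125.9 = 39.03 kmol/h; ν_G = −2, so ξ = 39.03/2 = 19.51 kmol/h.
Outlet amounts (n = n₀ + ν ξ):
  G: 125.9 − 2(19.51) = 86.87
  F: 0 + 1(19.51) = 19.51
  E: 0 + 1(19.51) = 19.51
  D: 288.2 (inert)
Total out = 414.1 kmol/h; y_F = 19.51 / 414.1 = 0.04713.

0.0471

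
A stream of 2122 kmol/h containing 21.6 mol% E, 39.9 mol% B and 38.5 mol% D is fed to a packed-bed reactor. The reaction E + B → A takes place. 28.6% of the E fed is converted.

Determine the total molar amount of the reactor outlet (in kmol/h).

1990 kmol/h

E reacted = 0.286 × 458.4 = 131.1 kmol/h; ν_E = −1, so ξ = 131.1/1 = 131.1 kmol/h.
Outlet amounts (n = n₀ + ν ξ):
  E: 458.4 − 1(131.1) = 327.3
  B: 846.7 − 1(131.1) = 715.6
  A: 0 + 1(131.1) = 131.1
  D: 817 (inert)
Total out = 327.3 + 715.6 + 131.1 + 817 = 1991 kmol/h.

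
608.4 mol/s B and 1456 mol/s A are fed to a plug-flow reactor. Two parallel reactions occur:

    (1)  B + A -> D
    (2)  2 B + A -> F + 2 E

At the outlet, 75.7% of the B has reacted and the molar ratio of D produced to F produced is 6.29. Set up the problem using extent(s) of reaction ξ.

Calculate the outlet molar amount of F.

55.6 mol/s

Conversion of B: B consumed = 0.757 × 608.4 = 460.6 mol/s = 1ξ₁ + 2ξ₂.
Selectivity: 1ξ₁ / (1ξ₂) = 6.29 → ξ₁ = 6.29 ξ₂.
Substitute: (1·6.29 + 2) ξ₂ = 460.6 → ξ₂ = 55.56 mol/s, ξ₁ = 349.4 mol/s.
Outlet amounts (n = n₀ + Σ ν·ξ):
  B: 608.4 − 1(349.4) − 2(55.56) = 147.8
  A: 1456 − 1(349.4) − 1(55.56) = 1051
  D: 0 + 1(349.4) = 349.4
  F: 0 + 1(55.56) = 55.56
  E: 0 + 2(55.56) = 111.1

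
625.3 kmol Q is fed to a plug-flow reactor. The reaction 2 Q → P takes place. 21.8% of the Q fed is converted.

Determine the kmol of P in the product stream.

68.2 kmol

Q reacted = 0.218 × 625.3 = 136.3 kmol; ν_Q = −2, so ξ = 136.3/2 = 68.16 kmol.
Outlet amounts (n = n₀ + ν ξ):
  Q: 625.3 − 2(68.16) = 489
  P: 0 + 1(68.16) = 68.16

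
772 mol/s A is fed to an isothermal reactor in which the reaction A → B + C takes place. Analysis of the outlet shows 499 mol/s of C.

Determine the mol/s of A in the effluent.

For C: n = n₀ + 1ξ → 499 = 0 + 1ξ, giving ξ = 499 mol/s.
Outlet amounts (n = n₀ + ν ξ):
  A: 772 − 1(499) = 273
  B: 0 + 1(499) = 499
  C: 0 + 1(499) = 499

273 mol/s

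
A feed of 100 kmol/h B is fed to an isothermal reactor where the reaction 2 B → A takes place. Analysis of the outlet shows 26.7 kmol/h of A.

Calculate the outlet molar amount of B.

For A: n = n₀ + 1ξ → 26.7 = 0 + 1ξ, giving ξ = 26.7 kmol/h.
Outlet amounts (n = n₀ + ν ξ):
  B: 100 − 2(26.7) = 46.6
  A: 0 + 1(26.7) = 26.7

46.6 kmol/h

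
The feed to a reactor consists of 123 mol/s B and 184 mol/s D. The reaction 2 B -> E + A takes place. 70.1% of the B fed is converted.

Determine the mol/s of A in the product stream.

B reacted = 0.701 × 123 = 86.22 mol/s; ν_B = −2, so ξ = 86.22/2 = 43.11 mol/s.
Outlet amounts (n = n₀ + ν ξ):
  B: 123 − 2(43.11) = 36.78
  E: 0 + 1(43.11) = 43.11
  A: 0 + 1(43.11) = 43.11
  D: 184 (inert)

43.1 mol/s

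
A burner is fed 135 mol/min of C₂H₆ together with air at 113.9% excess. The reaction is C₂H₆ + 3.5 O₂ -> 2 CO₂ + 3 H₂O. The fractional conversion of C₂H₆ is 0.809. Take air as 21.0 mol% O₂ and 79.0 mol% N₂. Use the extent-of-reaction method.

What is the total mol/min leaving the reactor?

Stoichiometric O₂ = 3.5 × 135 = 472.5 mol/min; O₂ fed = 472.5 × 2.139 = 1011 mol/min.
N₂ fed = 1011 × 79/21 = 3802 mol/min.
Fuel reacted = 0.809 × 135 → ξ = 109.2 mol/min.
Outlet (n = n₀ + ν ξ):
  C₂H₆: 135 − 1(109.2) = 25.78
  O₂: 1011 − 3.5(109.2) = 628.4
  N₂: 3802 (inert)
  CO₂: 0 + 2(109.2) = 218.4
  H₂O: 0 + 3(109.2) = 327.6
Total out = 25.78 + 628.4 + 3802 + 218.4 + 327.6 = 5002 mol/min.

5000 mol/min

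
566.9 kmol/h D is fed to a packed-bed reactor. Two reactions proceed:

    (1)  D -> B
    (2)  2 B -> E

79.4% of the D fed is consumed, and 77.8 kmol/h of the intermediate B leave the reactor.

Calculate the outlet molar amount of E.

186 kmol/h

Conversion of D: D consumed = 1ξ₁ = 0.794 × 566.9 → ξ₁ = 450.1 kmol/h.
B balance: n_B = 0 + 1ξ₁ − 2ξ₂ = 77.8 → ξ₂ = (1·450.1 − 77.8)/2 = 186.2 kmol/h.
Outlet amounts (n = n₀ + Σ ν·ξ):
  D: 566.9 − 1(450.1) = 116.8
  B: 0 + 1(450.1) − 2(186.2) = 77.8
  E: 0 + 1(186.2) = 186.2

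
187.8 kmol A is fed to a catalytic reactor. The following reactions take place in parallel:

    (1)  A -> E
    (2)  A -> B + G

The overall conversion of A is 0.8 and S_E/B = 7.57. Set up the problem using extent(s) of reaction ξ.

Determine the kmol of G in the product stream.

17.5 kmol

Conversion of A: A consumed = 0.8 × 187.8 = 150.2 kmol = 1ξ₁ + 1ξ₂.
Selectivity: 1ξ₁ / (1ξ₂) = 7.57 → ξ₁ = 7.57 ξ₂.
Substitute: (1·7.57 + 1) ξ₂ = 150.2 → ξ₂ = 17.53 kmol, ξ₁ = 132.7 kmol.
Outlet amounts (n = n₀ + Σ ν·ξ):
  A: 187.8 − 1(132.7) − 1(17.53) = 37.56
  E: 0 + 1(132.7) = 132.7
  B: 0 + 1(17.53) = 17.53
  G: 0 + 1(17.53) = 17.53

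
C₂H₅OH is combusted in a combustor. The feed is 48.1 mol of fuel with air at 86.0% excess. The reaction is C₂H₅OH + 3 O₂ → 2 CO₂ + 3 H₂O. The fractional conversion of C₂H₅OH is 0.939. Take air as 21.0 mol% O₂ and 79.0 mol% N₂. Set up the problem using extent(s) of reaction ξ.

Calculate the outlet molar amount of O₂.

133 mol

Stoichiometric O₂ = 3 × 48.1 = 144.3 mol; O₂ fed = 144.3 × 1.860 = 268.4 mol.
N₂ fed = 268.4 × 79/21 = 1010 mol.
Fuel reacted = 0.939 × 48.1 → ξ = 45.17 mol.
Outlet (n = n₀ + ν ξ):
  C₂H₅OH: 48.1 − 1(45.17) = 2.934
  O₂: 268.4 − 3(45.17) = 132.9
  N₂: 1010 (inert)
  CO₂: 0 + 2(45.17) = 90.33
  H₂O: 0 + 3(45.17) = 135.5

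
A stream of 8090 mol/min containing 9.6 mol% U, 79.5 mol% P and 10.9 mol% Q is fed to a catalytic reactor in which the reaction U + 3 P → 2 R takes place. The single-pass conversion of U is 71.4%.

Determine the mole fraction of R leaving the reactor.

U reacted = 0.714 × 776.6 = 554.5 mol/min; ν_U = −1, so ξ = 554.5/1 = 554.5 mol/min.
Outlet amounts (n = n₀ + ν ξ):
  U: 776.6 − 1(554.5) = 222.1
  P: 6432 − 3(554.5) = 4768
  R: 0 + 2(554.5) = 1109
  Q: 881.8 (inert)
Total out = 6981 mol/min; y_R = 1109 / 6981 = 0.1589.

0.159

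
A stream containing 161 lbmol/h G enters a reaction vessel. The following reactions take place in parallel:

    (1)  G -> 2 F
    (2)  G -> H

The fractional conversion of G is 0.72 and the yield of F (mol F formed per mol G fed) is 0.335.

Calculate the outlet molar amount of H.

Yield of F: 2ξ₁ / 161 = 0.335 → ξ₁ = 26.97 lbmol/h.
Conversion of G: 1ξ₁ + 1ξ₂ = 0.72 × 161 = 115.9 → ξ₂ = 88.95 lbmol/h.
Outlet amounts (n = n₀ + Σ ν·ξ):
  G: 161 − 1(26.97) − 1(88.95) = 45.08
  F: 0 + 2(26.97) = 53.94
  H: 0 + 1(88.95) = 88.95

89 lbmol/h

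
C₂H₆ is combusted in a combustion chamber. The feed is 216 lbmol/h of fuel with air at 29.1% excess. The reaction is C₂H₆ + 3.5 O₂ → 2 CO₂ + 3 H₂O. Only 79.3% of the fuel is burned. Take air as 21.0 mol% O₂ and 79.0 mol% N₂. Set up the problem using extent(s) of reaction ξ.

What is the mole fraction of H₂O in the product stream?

0.104

Stoichiometric O₂ = 3.5 × 216 = 756 lbmol/h; O₂ fed = 756 × 1.291 = 976 lbmol/h.
N₂ fed = 976 × 79/21 = 3672 lbmol/h.
Fuel reacted = 0.793 × 216 → ξ = 171.3 lbmol/h.
Outlet (n = n₀ + ν ξ):
  C₂H₆: 216 − 1(171.3) = 44.71
  O₂: 976 − 3.5(171.3) = 376.5
  N₂: 3672 (inert)
  CO₂: 0 + 2(171.3) = 342.6
  H₂O: 0 + 3(171.3) = 513.9
Total out = 4949 lbmol/h; y_H₂O = 513.9 / 4949 = 0.1038.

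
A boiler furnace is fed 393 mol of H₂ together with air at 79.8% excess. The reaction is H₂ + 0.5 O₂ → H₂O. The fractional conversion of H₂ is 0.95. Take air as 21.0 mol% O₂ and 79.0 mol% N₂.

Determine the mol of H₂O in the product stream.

Stoichiometric O₂ = 0.5 × 393 = 196.5 mol; O₂ fed = 196.5 × 1.798 = 353.3 mol.
N₂ fed = 353.3 × 79/21 = 1329 mol.
Fuel reacted = 0.95 × 393 → ξ = 373.3 mol.
Outlet (n = n₀ + ν ξ):
  H₂: 393 − 1(373.3) = 19.65
  O₂: 353.3 − 0.5(373.3) = 166.6
  N₂: 1329 (inert)
  H₂O: 0 + 1(373.3) = 373.3

373 mol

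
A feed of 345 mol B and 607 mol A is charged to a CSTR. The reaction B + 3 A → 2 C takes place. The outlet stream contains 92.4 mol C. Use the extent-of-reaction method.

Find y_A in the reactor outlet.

0.545

For C: n = n₀ + 2ξ → 92.4 = 0 + 2ξ, giving ξ = 46.2 mol.
Outlet amounts (n = n₀ + ν ξ):
  B: 345 − 1(46.2) = 298.8
  A: 607 − 3(46.2) = 468.4
  C: 0 + 2(46.2) = 92.4
Total out = 859.6 mol; y_A = 468.4 / 859.6 = 0.5449.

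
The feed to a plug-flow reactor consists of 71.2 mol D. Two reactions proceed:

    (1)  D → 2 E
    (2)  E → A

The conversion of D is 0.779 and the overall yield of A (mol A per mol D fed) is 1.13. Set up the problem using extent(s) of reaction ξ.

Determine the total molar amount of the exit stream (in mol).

Conversion of D: D consumed = 1ξ₁ = 0.779 × 71.2 → ξ₁ = 55.46 mol.
Yield of A: 1ξ₂ / 71.2 = 1.13 → ξ₂ = 80.46 mol.
Outlet amounts (n = n₀ + Σ ν·ξ):
  D: 71.2 − 1(55.46) = 15.74
  E: 0 + 2(55.46) − 1(80.46) = 30.47
  A: 0 + 1(80.46) = 80.46
Total out = 15.74 + 30.47 + 80.46 = 126.7 mol.

127 mol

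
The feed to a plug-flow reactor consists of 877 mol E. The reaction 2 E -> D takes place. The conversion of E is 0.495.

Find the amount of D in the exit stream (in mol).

E reacted = 0.495 × 877 = 434.1 mol; ν_E = −2, so ξ = 434.1/2 = 217.1 mol.
Outlet amounts (n = n₀ + ν ξ):
  E: 877 − 2(217.1) = 442.9
  D: 0 + 1(217.1) = 217.1

217 mol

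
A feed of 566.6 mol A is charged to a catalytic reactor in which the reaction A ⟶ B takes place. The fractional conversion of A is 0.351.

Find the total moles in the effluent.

567 mol

A reacted = 0.351 × 566.6 = 198.9 mol; ν_A = −1, so ξ = 198.9/1 = 198.9 mol.
Outlet amounts (n = n₀ + ν ξ):
  A: 566.6 − 1(198.9) = 367.7
  B: 0 + 1(198.9) = 198.9
Total out = 367.7 + 198.9 = 566.6 mol.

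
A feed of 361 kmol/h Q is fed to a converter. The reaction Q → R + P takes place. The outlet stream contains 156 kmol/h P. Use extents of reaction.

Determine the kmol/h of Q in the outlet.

205 kmol/h

For P: n = n₀ + 1ξ → 156 = 0 + 1ξ, giving ξ = 156 kmol/h.
Outlet amounts (n = n₀ + ν ξ):
  Q: 361 − 1(156) = 205
  R: 0 + 1(156) = 156
  P: 0 + 1(156) = 156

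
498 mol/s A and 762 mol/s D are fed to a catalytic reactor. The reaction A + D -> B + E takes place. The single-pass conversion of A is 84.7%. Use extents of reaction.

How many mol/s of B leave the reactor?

422 mol/s

A reacted = 0.847 × 498 = 421.8 mol/s; ν_A = −1, so ξ = 421.8/1 = 421.8 mol/s.
Outlet amounts (n = n₀ + ν ξ):
  A: 498 − 1(421.8) = 76.19
  D: 762 − 1(421.8) = 340.2
  B: 0 + 1(421.8) = 421.8
  E: 0 + 1(421.8) = 421.8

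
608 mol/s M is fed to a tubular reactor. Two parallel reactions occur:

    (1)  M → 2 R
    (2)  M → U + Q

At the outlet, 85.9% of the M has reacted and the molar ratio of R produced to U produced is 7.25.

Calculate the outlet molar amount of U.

113 mol/s

Conversion of M: M consumed = 0.859 × 608 = 522.3 mol/s = 1ξ₁ + 1ξ₂.
Selectivity: 2ξ₁ / (1ξ₂) = 7.25 → ξ₁ = 3.625 ξ₂.
Substitute: (1·3.625 + 1) ξ₂ = 522.3 → ξ₂ = 112.9 mol/s, ξ₁ = 409.3 mol/s.
Outlet amounts (n = n₀ + Σ ν·ξ):
  M: 608 − 1(409.3) − 1(112.9) = 85.73
  R: 0 + 2(409.3) = 818.7
  U: 0 + 1(112.9) = 112.9
  Q: 0 + 1(112.9) = 112.9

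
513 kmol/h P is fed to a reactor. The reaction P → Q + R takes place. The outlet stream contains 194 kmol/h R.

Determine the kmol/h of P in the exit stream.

For R: n = n₀ + 1ξ → 194 = 0 + 1ξ, giving ξ = 194 kmol/h.
Outlet amounts (n = n₀ + ν ξ):
  P: 513 − 1(194) = 319
  Q: 0 + 1(194) = 194
  R: 0 + 1(194) = 194

319 kmol/h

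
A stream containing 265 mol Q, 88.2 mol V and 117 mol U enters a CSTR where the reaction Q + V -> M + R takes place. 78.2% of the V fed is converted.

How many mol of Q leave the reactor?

V reacted = 0.782 × 88.2 = 68.97 mol; ν_V = −1, so ξ = 68.97/1 = 68.97 mol.
Outlet amounts (n = n₀ + ν ξ):
  Q: 265 − 1(68.97) = 196
  V: 88.2 − 1(68.97) = 19.23
  M: 0 + 1(68.97) = 68.97
  R: 0 + 1(68.97) = 68.97
  U: 117 (inert)

196 mol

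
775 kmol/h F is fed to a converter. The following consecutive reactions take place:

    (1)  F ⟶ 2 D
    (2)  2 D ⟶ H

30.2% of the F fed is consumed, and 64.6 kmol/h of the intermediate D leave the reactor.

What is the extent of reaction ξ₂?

Conversion of F: F consumed = 1ξ₁ = 0.302 × 775 → ξ₁ = 234 kmol/h.
D balance: n_D = 0 + 2ξ₁ − 2ξ₂ = 64.6 → ξ₂ = (2·234 − 64.6)/2 = 201.8 kmol/h.
Outlet amounts (n = n₀ + Σ ν·ξ):
  F: 775 − 1(234) = 541
  D: 0 + 2(234) − 2(201.8) = 64.6
  H: 0 + 1(201.8) = 201.8

ξ₂ = 202 kmol/h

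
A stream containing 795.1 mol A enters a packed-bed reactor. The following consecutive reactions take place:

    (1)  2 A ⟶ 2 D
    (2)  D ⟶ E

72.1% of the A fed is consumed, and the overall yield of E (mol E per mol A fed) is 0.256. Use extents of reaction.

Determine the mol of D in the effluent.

Conversion of A: A consumed = 2ξ₁ = 0.721 × 795.1 → ξ₁ = 286.6 mol.
Yield of E: 1ξ₂ / 795.1 = 0.256 → ξ₂ = 203.5 mol.
Outlet amounts (n = n₀ + Σ ν·ξ):
  A: 795.1 − 2(286.6) = 221.8
  D: 0 + 2(286.6) − 1(203.5) = 369.7
  E: 0 + 1(203.5) = 203.5

370 mol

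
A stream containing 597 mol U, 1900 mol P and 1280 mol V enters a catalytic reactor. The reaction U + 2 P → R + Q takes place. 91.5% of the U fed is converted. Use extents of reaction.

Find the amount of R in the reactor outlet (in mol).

U reacted = 0.915 × 597 = 546.3 mol; ν_U = −1, so ξ = 546.3/1 = 546.3 mol.
Outlet amounts (n = n₀ + ν ξ):
  U: 597 − 1(546.3) = 50.75
  P: 1900 − 2(546.3) = 807.5
  R: 0 + 1(546.3) = 546.3
  Q: 0 + 1(546.3) = 546.3
  V: 1280 (inert)

546 mol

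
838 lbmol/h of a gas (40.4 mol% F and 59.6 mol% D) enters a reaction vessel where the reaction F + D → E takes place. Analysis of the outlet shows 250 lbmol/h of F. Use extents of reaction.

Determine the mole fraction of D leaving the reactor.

For F: n = n₀ − 1ξ → 250 = 338.6 − 1ξ, giving ξ = 88.55 lbmol/h.
Outlet amounts (n = n₀ + ν ξ):
  F: 338.6 − 1(88.55) = 250
  D: 499.4 − 1(88.55) = 410.9
  E: 0 + 1(88.55) = 88.55
Total out = 749.4 lbmol/h; y_D = 410.9 / 749.4 = 0.5483.

0.548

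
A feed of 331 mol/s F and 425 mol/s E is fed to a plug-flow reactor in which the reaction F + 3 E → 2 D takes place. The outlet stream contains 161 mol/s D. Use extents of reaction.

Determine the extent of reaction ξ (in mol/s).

ξ = 80.5 mol/s

For D: n = n₀ + 2ξ → 161 = 0 + 2ξ, giving ξ = 80.5 mol/s.
Outlet amounts (n = n₀ + ν ξ):
  F: 331 − 1(80.5) = 250.5
  E: 425 − 3(80.5) = 183.5
  D: 0 + 2(80.5) = 161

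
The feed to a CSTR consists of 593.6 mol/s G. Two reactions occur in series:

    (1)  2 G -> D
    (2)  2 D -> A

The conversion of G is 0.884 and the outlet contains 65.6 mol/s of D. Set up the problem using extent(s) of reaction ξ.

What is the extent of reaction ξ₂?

Conversion of G: G consumed = 2ξ₁ = 0.884 × 593.6 → ξ₁ = 262.4 mol/s.
D balance: n_D = 0 + 1ξ₁ − 2ξ₂ = 65.6 → ξ₂ = (1·262.4 − 65.6)/2 = 98.39 mol/s.
Outlet amounts (n = n₀ + Σ ν·ξ):
  G: 593.6 − 2(262.4) = 68.86
  D: 0 + 1(262.4) − 2(98.39) = 65.6
  A: 0 + 1(98.39) = 98.39

ξ₂ = 98.4 mol/s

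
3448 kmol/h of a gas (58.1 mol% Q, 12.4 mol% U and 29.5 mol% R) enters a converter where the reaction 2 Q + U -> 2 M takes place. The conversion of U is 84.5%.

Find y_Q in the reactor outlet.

U reacted = 0.845 × 427.6 = 361.3 kmol/h; ν_U = −1, so ξ = 361.3/1 = 361.3 kmol/h.
Outlet amounts (n = n₀ + ν ξ):
  Q: 2003 − 2(361.3) = 1281
  U: 427.6 − 1(361.3) = 66.27
  M: 0 + 2(361.3) = 722.6
  R: 1017 (inert)
Total out = 3087 kmol/h; y_Q = 1281 / 3087 = 0.4149.

0.415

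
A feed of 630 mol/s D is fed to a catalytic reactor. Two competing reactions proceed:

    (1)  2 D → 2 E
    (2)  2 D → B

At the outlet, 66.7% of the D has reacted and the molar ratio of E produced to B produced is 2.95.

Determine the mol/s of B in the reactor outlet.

Conversion of D: D consumed = 0.667 × 630 = 420.2 mol/s = 2ξ₁ + 2ξ₂.
Selectivity: 2ξ₁ / (1ξ₂) = 2.95 → ξ₁ = 1.475 ξ₂.
Substitute: (2·1.475 + 2) ξ₂ = 420.2 → ξ₂ = 84.89 mol/s, ξ₁ = 125.2 mol/s.
Outlet amounts (n = n₀ + Σ ν·ξ):
  D: 630 − 2(125.2) − 2(84.89) = 209.8
  E: 0 + 2(125.2) = 250.4
  B: 0 + 1(84.89) = 84.89

84.9 mol/s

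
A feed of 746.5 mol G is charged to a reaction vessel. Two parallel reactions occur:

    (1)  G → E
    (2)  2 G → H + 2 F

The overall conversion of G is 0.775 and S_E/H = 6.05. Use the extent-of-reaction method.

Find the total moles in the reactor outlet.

Conversion of G: G consumed = 0.775 × 746.5 = 578.5 mol = 1ξ₁ + 2ξ₂.
Selectivity: 1ξ₁ / (1ξ₂) = 6.05 → ξ₁ = 6.05 ξ₂.
Substitute: (1·6.05 + 2) ξ₂ = 578.5 → ξ₂ = 71.87 mol, ξ₁ = 434.8 mol.
Outlet amounts (n = n₀ + Σ ν·ξ):
  G: 746.5 − 1(434.8) − 2(71.87) = 168
  E: 0 + 1(434.8) = 434.8
  H: 0 + 1(71.87) = 71.87
  F: 0 + 2(71.87) = 143.7
Total out = 168 + 434.8 + 71.87 + 143.7 = 818.4 mol.

818 mol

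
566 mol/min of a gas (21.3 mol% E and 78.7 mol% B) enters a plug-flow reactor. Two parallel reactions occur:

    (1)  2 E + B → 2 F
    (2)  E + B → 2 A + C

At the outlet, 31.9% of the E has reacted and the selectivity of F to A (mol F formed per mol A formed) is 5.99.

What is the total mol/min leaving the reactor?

551 mol/min

Conversion of E: E consumed = 0.319 × 120.6 = 38.46 mol/min = 2ξ₁ + 1ξ₂.
Selectivity: 2ξ₁ / (2ξ₂) = 5.99 → ξ₁ = 5.99 ξ₂.
Substitute: (2·5.99 + 1) ξ₂ = 38.46 → ξ₂ = 2.963 mol/min, ξ₁ = 17.75 mol/min.
Outlet amounts (n = n₀ + Σ ν·ξ):
  E: 120.6 − 2(17.75) − 1(2.963) = 82.1
  B: 445.4 − 1(17.75) − 1(2.963) = 424.7
  F: 0 + 2(17.75) = 35.5
  A: 0 + 2(2.963) = 5.926
  C: 0 + 1(2.963) = 2.963
Total out = 82.1 + 424.7 + 35.5 + 5.926 + 2.963 = 551.2 mol/min.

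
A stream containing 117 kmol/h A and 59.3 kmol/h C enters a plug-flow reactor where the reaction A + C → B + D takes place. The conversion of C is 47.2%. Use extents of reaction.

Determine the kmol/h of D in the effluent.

C reacted = 0.472 × 59.3 = 27.99 kmol/h; ν_C = −1, so ξ = 27.99/1 = 27.99 kmol/h.
Outlet amounts (n = n₀ + ν ξ):
  A: 117 − 1(27.99) = 89.01
  C: 59.3 − 1(27.99) = 31.31
  B: 0 + 1(27.99) = 27.99
  D: 0 + 1(27.99) = 27.99

28 kmol/h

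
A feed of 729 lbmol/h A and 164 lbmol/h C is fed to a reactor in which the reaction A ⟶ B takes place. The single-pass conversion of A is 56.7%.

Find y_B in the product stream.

A reacted = 0.567 × 729 = 413.3 lbmol/h; ν_A = −1, so ξ = 413.3/1 = 413.3 lbmol/h.
Outlet amounts (n = n₀ + ν ξ):
  A: 729 − 1(413.3) = 315.7
  B: 0 + 1(413.3) = 413.3
  C: 164 (inert)
Total out = 893 lbmol/h; y_B = 413.3 / 893 = 0.4629.

0.463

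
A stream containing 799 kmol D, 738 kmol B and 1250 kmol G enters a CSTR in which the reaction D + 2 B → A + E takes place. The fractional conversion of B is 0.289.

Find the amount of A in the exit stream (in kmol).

B reacted = 0.289 × 738 = 213.3 kmol; ν_B = −2, so ξ = 213.3/2 = 106.6 kmol.
Outlet amounts (n = n₀ + ν ξ):
  D: 799 − 1(106.6) = 692.4
  B: 738 − 2(106.6) = 524.7
  A: 0 + 1(106.6) = 106.6
  E: 0 + 1(106.6) = 106.6
  G: 1250 (inert)

107 kmol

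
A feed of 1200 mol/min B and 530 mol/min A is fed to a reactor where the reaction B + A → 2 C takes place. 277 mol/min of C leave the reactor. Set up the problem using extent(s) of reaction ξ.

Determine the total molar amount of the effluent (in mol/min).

For C: n = n₀ + 2ξ → 277 = 0 + 2ξ, giving ξ = 138.5 mol/min.
Outlet amounts (n = n₀ + ν ξ):
  B: 1200 − 1(138.5) = 1062
  A: 530 − 1(138.5) = 391.5
  C: 0 + 2(138.5) = 277
Total out = 1062 + 391.5 + 277 = 1730 mol/min.

1730 mol/min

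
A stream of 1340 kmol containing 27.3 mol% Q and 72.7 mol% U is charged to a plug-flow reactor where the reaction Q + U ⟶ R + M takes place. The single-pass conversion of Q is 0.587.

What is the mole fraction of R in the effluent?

0.16

Q reacted = 0.587 × 365.8 = 214.7 kmol; ν_Q = −1, so ξ = 214.7/1 = 214.7 kmol.
Outlet amounts (n = n₀ + ν ξ):
  Q: 365.8 − 1(214.7) = 151.1
  U: 974.2 − 1(214.7) = 759.4
  R: 0 + 1(214.7) = 214.7
  M: 0 + 1(214.7) = 214.7
Total out = 1340 kmol; y_R = 214.7 / 1340 = 0.1603.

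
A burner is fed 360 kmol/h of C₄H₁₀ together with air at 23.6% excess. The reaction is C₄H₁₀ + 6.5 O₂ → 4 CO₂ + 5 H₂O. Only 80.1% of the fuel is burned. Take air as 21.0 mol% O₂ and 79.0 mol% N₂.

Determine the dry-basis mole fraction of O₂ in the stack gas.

0.0776

Stoichiometric O₂ = 6.5 × 360 = 2340 kmol/h; O₂ fed = 2340 × 1.236 = 2892 kmol/h.
N₂ fed = 2892 × 79/21 = 10880 kmol/h.
Fuel reacted = 0.801 × 360 → ξ = 288.4 kmol/h.
Outlet (n = n₀ + ν ξ):
  C₄H₁₀: 360 − 1(288.4) = 71.64
  O₂: 2892 − 6.5(288.4) = 1018
  N₂: 10880 (inert)
  CO₂: 0 + 4(288.4) = 1153
  H₂O: 0 + 5(288.4) = 1442
Dry total = 13120 kmol/h; y_O₂ (dry) = 1018 / 13120 = 0.07756.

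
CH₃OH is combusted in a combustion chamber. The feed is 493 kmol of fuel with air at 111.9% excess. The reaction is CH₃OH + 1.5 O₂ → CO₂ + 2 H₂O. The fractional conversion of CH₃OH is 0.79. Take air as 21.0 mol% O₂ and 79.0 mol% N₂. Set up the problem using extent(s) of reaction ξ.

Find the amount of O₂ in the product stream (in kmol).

Stoichiometric O₂ = 1.5 × 493 = 739.5 kmol; O₂ fed = 739.5 × 2.119 = 1567 kmol.
N₂ fed = 1567 × 79/21 = 5895 kmol.
Fuel reacted = 0.79 × 493 → ξ = 389.5 kmol.
Outlet (n = n₀ + ν ξ):
  CH₃OH: 493 − 1(389.5) = 103.5
  O₂: 1567 − 1.5(389.5) = 982.8
  N₂: 5895 (inert)
  CO₂: 0 + 1(389.5) = 389.5
  H₂O: 0 + 2(389.5) = 778.9

983 kmol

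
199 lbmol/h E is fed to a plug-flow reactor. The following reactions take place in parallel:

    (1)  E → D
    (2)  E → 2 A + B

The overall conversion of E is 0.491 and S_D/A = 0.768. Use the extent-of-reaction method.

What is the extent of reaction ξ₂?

Conversion of E: E consumed = 0.491 × 199 = 97.71 lbmol/h = 1ξ₁ + 1ξ₂.
Selectivity: 1ξ₁ / (2ξ₂) = 0.768 → ξ₁ = 1.536 ξ₂.
Substitute: (1·1.536 + 1) ξ₂ = 97.71 → ξ₂ = 38.53 lbmol/h, ξ₁ = 59.18 lbmol/h.
Outlet amounts (n = n₀ + Σ ν·ξ):
  E: 199 − 1(59.18) − 1(38.53) = 101.3
  D: 0 + 1(59.18) = 59.18
  A: 0 + 2(38.53) = 77.06
  B: 0 + 1(38.53) = 38.53

ξ₂ = 38.5 lbmol/h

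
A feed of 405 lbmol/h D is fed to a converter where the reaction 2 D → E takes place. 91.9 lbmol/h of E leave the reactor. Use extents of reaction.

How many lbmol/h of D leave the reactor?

221 lbmol/h

For E: n = n₀ + 1ξ → 91.9 = 0 + 1ξ, giving ξ = 91.9 lbmol/h.
Outlet amounts (n = n₀ + ν ξ):
  D: 405 − 2(91.9) = 221.2
  E: 0 + 1(91.9) = 91.9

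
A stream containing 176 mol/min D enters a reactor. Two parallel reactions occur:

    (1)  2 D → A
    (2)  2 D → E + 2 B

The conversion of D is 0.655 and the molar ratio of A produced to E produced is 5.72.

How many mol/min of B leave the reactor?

Conversion of D: D consumed = 0.655 × 176 = 115.3 mol/min = 2ξ₁ + 2ξ₂.
Selectivity: 1ξ₁ / (1ξ₂) = 5.72 → ξ₁ = 5.72 ξ₂.
Substitute: (2·5.72 + 2) ξ₂ = 115.3 → ξ₂ = 8.577 mol/min, ξ₁ = 49.06 mol/min.
Outlet amounts (n = n₀ + Σ ν·ξ):
  D: 176 − 2(49.06) − 2(8.577) = 60.72
  A: 0 + 1(49.06) = 49.06
  E: 0 + 1(8.577) = 8.577
  B: 0 + 2(8.577) = 17.15

17.2 mol/min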